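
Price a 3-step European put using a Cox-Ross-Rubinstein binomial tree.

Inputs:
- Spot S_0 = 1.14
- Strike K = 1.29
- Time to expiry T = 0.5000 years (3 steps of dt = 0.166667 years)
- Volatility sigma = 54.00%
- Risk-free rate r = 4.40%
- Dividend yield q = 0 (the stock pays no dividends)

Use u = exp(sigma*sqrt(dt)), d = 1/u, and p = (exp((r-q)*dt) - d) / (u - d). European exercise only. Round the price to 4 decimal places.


dt = T/N = 0.166667
u = exp(sigma*sqrt(dt)) = 1.246643; d = 1/u = 0.802154
p = (exp((r-q)*dt) - d) / (u - d) = 0.461668
Discount per step: exp(-r*dt) = 0.992693
Stock lattice S(k, i) with i counting down-moves:
  k=0: S(0,0) = 1.1400
  k=1: S(1,0) = 1.4212; S(1,1) = 0.9145
  k=2: S(2,0) = 1.7717; S(2,1) = 1.1400; S(2,2) = 0.7335
  k=3: S(3,0) = 2.2087; S(3,1) = 1.4212; S(3,2) = 0.9145; S(3,3) = 0.5884
Terminal payoffs V(N, i) = max(K - S_T, 0):
  V(3,0) = 0.000000; V(3,1) = 0.000000; V(3,2) = 0.375544; V(3,3) = 0.701592
Backward induction: V(k, i) = exp(-r*dt) * [p * V(k+1, i) + (1-p) * V(k+1, i+1)].
  V(2,0) = exp(-r*dt) * [p*0.000000 + (1-p)*0.000000] = 0.000000
  V(2,1) = exp(-r*dt) * [p*0.000000 + (1-p)*0.375544] = 0.200690
  V(2,2) = exp(-r*dt) * [p*0.375544 + (1-p)*0.701592] = 0.547040
  V(1,0) = exp(-r*dt) * [p*0.000000 + (1-p)*0.200690] = 0.107249
  V(1,1) = exp(-r*dt) * [p*0.200690 + (1-p)*0.547040] = 0.384313
  V(0,0) = exp(-r*dt) * [p*0.107249 + (1-p)*0.384313] = 0.254528

Answer: Price = V(0,0) = 0.2545


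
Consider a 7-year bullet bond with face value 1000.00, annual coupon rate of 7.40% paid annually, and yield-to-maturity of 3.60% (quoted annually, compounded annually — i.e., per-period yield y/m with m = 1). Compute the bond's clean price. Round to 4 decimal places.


Answer: Price = 1231.4880

Derivation:
Coupon per period c = face * coupon_rate / m = 74.000000
Periods per year m = 1; per-period yield y/m = 0.036000
Number of cashflows N = 7
Cashflows (t years, CF_t, discount factor 1/(1+y/m)^(m*t), PV):
  t = 1.0000: CF_t = 74.000000, DF = 0.965251, PV = 71.428571
  t = 2.0000: CF_t = 74.000000, DF = 0.931709, PV = 68.946498
  t = 3.0000: CF_t = 74.000000, DF = 0.899333, PV = 66.550673
  t = 4.0000: CF_t = 74.000000, DF = 0.868082, PV = 64.238102
  t = 5.0000: CF_t = 74.000000, DF = 0.837917, PV = 62.005890
  t = 6.0000: CF_t = 74.000000, DF = 0.808801, PV = 59.851245
  t = 7.0000: CF_t = 1074.000000, DF = 0.780696, PV = 838.467037
Price P = sum_t PV_t = 1231.488015


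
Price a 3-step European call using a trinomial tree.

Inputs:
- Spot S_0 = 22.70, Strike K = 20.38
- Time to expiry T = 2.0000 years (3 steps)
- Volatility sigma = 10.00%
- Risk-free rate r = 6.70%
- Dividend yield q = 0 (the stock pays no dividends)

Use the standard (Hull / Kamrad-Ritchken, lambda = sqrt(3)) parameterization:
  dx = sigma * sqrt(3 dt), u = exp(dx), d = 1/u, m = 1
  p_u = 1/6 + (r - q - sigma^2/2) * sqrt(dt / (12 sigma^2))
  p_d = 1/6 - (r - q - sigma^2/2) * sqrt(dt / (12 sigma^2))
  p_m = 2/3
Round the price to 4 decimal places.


Answer: Price = V(0,0) = 4.8381

Derivation:
dt = T/N = 0.666667; dx = sigma*sqrt(3*dt) = 0.141421
u = exp(dx) = 1.151910; d = 1/u = 0.868123
p_u = 0.312802, p_m = 0.666667, p_d = 0.020531
Discount per step: exp(-r*dt) = 0.956316
Stock lattice S(k, j) with j the centered position index:
  k=0: S(0,+0) = 22.7000
  k=1: S(1,-1) = 19.7064; S(1,+0) = 22.7000; S(1,+1) = 26.1484
  k=2: S(2,-2) = 17.1076; S(2,-1) = 19.7064; S(2,+0) = 22.7000; S(2,+1) = 26.1484; S(2,+2) = 30.1205
  k=3: S(3,-3) = 14.8515; S(3,-2) = 17.1076; S(3,-1) = 19.7064; S(3,+0) = 22.7000; S(3,+1) = 26.1484; S(3,+2) = 30.1205; S(3,+3) = 34.6962
Terminal payoffs V(N, j) = max(S_T - K, 0):
  V(3,-3) = 0.000000; V(3,-2) = 0.000000; V(3,-1) = 0.000000; V(3,+0) = 2.320000; V(3,+1) = 5.768355; V(3,+2) = 9.740549; V(3,+3) = 14.316159
Backward induction: V(k, j) = exp(-r*dt) * [p_u * V(k+1, j+1) + p_m * V(k+1, j) + p_d * V(k+1, j-1)]
  V(2,-2) = exp(-r*dt) * [p_u*0.000000 + p_m*0.000000 + p_d*0.000000] = 0.000000
  V(2,-1) = exp(-r*dt) * [p_u*2.320000 + p_m*0.000000 + p_d*0.000000] = 0.693999
  V(2,+0) = exp(-r*dt) * [p_u*5.768355 + p_m*2.320000 + p_d*0.000000] = 3.204635
  V(2,+1) = exp(-r*dt) * [p_u*9.740549 + p_m*5.768355 + p_d*2.320000] = 6.636898
  V(2,+2) = exp(-r*dt) * [p_u*14.316159 + p_m*9.740549 + p_d*5.768355] = 10.605791
  V(1,-1) = exp(-r*dt) * [p_u*3.204635 + p_m*0.693999 + p_d*0.000000] = 1.401082
  V(1,+0) = exp(-r*dt) * [p_u*6.636898 + p_m*3.204635 + p_d*0.693999] = 4.042069
  V(1,+1) = exp(-r*dt) * [p_u*10.605791 + p_m*6.636898 + p_d*3.204635] = 7.466828
  V(0,+0) = exp(-r*dt) * [p_u*7.466828 + p_m*4.042069 + p_d*1.401082] = 4.838116


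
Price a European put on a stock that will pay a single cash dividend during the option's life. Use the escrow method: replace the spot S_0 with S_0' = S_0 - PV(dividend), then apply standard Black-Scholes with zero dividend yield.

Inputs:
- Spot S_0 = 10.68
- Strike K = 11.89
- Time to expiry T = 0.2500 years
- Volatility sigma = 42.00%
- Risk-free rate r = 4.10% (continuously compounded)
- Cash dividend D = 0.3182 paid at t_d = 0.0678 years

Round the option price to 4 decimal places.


Answer: Price = 1.7924

Derivation:
PV(D) = D * exp(-r * t_d) = 0.3182 * 0.99722406 = 0.31731670
S_0' = S_0 - PV(D) = 10.6800 - 0.31731670 = 10.36268330
d1 = (ln(S_0'/K) + (r + sigma^2/2)*T) / (sigma*sqrt(T)) = -0.50088810
d2 = d1 - sigma*sqrt(T) = -0.71088810
exp(-rT) = 0.98980235
N(-d1) = 0.69177506; N(-d2) = 0.76142321
P = K * exp(-rT) * N(-d2) - S_0' * N(-d1) = 11.8900 * 0.98980235 * 0.76142321 - 10.36268330 * 0.69177506 = 1.7924


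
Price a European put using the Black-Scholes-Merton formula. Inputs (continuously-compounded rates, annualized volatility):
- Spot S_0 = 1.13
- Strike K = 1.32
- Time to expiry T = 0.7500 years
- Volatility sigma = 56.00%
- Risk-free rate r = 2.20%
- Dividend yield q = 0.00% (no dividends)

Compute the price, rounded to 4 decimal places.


d1 = (ln(S/K) + (r - q + 0.5*sigma^2) * T) / (sigma * sqrt(T)) = -0.04394894
d2 = d1 - sigma * sqrt(T) = -0.52892317
exp(-rT) = 0.98363538; exp(-qT) = 1.00000000
P = K * exp(-rT) * N(-d2) - S_0 * exp(-qT) * N(-d1)
N(-d1) = 0.51752745; N(-d2) = 0.70157063
P = 1.3200 * 0.98363538 * 0.70157063 - 1.1300 * 1.00000000 * 0.51752745 = 0.3261

Answer: Price = 0.3261


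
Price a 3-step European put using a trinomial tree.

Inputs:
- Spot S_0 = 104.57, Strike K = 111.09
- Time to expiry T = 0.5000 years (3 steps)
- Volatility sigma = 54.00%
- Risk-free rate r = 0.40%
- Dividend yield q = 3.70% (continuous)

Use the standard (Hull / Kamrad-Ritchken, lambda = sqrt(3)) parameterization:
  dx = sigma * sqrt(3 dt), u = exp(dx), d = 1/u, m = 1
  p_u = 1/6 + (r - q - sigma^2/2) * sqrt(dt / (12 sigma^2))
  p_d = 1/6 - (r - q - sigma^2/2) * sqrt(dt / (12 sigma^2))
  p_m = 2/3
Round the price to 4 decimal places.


Answer: Price = V(0,0) = 20.0646

Derivation:
dt = T/N = 0.166667; dx = sigma*sqrt(3*dt) = 0.381838
u = exp(dx) = 1.464974; d = 1/u = 0.682606
p_u = 0.127645, p_m = 0.666667, p_d = 0.205688
Discount per step: exp(-r*dt) = 0.999334
Stock lattice S(k, j) with j the centered position index:
  k=0: S(0,+0) = 104.5700
  k=1: S(1,-1) = 71.3801; S(1,+0) = 104.5700; S(1,+1) = 153.1924
  k=2: S(2,-2) = 48.7245; S(2,-1) = 71.3801; S(2,+0) = 104.5700; S(2,+1) = 153.1924; S(2,+2) = 224.4229
  k=3: S(3,-3) = 33.2596; S(3,-2) = 48.7245; S(3,-1) = 71.3801; S(3,+0) = 104.5700; S(3,+1) = 153.1924; S(3,+2) = 224.4229; S(3,+3) = 328.7737
Terminal payoffs V(N, j) = max(K - S_T, 0):
  V(3,-3) = 77.830391; V(3,-2) = 62.365529; V(3,-1) = 39.709906; V(3,+0) = 6.520000; V(3,+1) = 0.000000; V(3,+2) = 0.000000; V(3,+3) = 0.000000
Backward induction: V(k, j) = exp(-r*dt) * [p_u * V(k+1, j+1) + p_m * V(k+1, j) + p_d * V(k+1, j-1)]
  V(2,-2) = exp(-r*dt) * [p_u*39.709906 + p_m*62.365529 + p_d*77.830391] = 62.612844
  V(2,-1) = exp(-r*dt) * [p_u*6.520000 + p_m*39.709906 + p_d*62.365529] = 40.106639
  V(2,+0) = exp(-r*dt) * [p_u*0.000000 + p_m*6.520000 + p_d*39.709906] = 12.506197
  V(2,+1) = exp(-r*dt) * [p_u*0.000000 + p_m*0.000000 + p_d*6.520000] = 1.340195
  V(2,+2) = exp(-r*dt) * [p_u*0.000000 + p_m*0.000000 + p_d*0.000000] = 0.000000
  V(1,-1) = exp(-r*dt) * [p_u*12.506197 + p_m*40.106639 + p_d*62.612844] = 41.185386
  V(1,+0) = exp(-r*dt) * [p_u*1.340195 + p_m*12.506197 + p_d*40.106639] = 16.746839
  V(1,+1) = exp(-r*dt) * [p_u*0.000000 + p_m*1.340195 + p_d*12.506197] = 3.463534
  V(0,+0) = exp(-r*dt) * [p_u*3.463534 + p_m*16.746839 + p_d*41.185386] = 20.064641


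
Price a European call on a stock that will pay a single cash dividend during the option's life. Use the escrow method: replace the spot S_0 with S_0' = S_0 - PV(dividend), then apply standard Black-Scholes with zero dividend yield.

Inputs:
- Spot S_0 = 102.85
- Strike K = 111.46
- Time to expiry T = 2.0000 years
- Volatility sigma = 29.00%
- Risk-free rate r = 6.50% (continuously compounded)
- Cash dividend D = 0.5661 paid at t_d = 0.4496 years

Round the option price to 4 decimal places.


Answer: Price = 18.5686

Derivation:
PV(D) = D * exp(-r * t_d) = 0.5661 * 0.97119889 = 0.54979569
S_0' = S_0 - PV(D) = 102.8500 - 0.54979569 = 102.30020431
d1 = (ln(S_0'/K) + (r + sigma^2/2)*T) / (sigma*sqrt(T)) = 0.31294568
d2 = d1 - sigma*sqrt(T) = -0.09717625
exp(-rT) = 0.87809543
N(d1) = 0.62283903; N(d2) = 0.46129321
C = S_0' * N(d1) - K * exp(-rT) * N(d2) = 102.30020431 * 0.62283903 - 111.4600 * 0.87809543 * 0.46129321 = 18.5686


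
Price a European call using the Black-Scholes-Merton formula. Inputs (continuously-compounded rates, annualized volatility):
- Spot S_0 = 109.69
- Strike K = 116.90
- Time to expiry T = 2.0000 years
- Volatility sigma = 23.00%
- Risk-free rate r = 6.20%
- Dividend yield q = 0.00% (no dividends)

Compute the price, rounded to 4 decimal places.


Answer: Price = 17.2017

Derivation:
d1 = (ln(S/K) + (r - q + 0.5*sigma^2) * T) / (sigma * sqrt(T)) = 0.34814045
d2 = d1 - sigma * sqrt(T) = 0.02287133
exp(-rT) = 0.88337984; exp(-qT) = 1.00000000
C = S_0 * exp(-qT) * N(d1) - K * exp(-rT) * N(d2)
N(d1) = 0.63613265; N(d2) = 0.50912354
C = 109.6900 * 1.00000000 * 0.63613265 - 116.9000 * 0.88337984 * 0.50912354 = 17.2017


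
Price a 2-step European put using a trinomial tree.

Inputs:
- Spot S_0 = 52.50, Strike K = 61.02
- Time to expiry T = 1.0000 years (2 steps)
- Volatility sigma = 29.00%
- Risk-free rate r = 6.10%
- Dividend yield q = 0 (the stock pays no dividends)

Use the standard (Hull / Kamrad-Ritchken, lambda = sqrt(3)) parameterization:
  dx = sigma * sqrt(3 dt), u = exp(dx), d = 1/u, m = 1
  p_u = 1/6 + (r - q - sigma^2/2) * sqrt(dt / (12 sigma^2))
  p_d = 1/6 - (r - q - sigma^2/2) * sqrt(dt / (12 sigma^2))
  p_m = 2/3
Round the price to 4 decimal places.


Answer: Price = V(0,0) = 9.4415

Derivation:
dt = T/N = 0.500000; dx = sigma*sqrt(3*dt) = 0.355176
u = exp(dx) = 1.426432; d = 1/u = 0.701050
p_u = 0.180005, p_m = 0.666667, p_d = 0.153328
Discount per step: exp(-r*dt) = 0.969960
Stock lattice S(k, j) with j the centered position index:
  k=0: S(0,+0) = 52.5000
  k=1: S(1,-1) = 36.8051; S(1,+0) = 52.5000; S(1,+1) = 74.8877
  k=2: S(2,-2) = 25.8022; S(2,-1) = 36.8051; S(2,+0) = 52.5000; S(2,+1) = 74.8877; S(2,+2) = 106.8221
Terminal payoffs V(N, j) = max(K - S_T, 0):
  V(2,-2) = 35.217764; V(2,-1) = 24.214873; V(2,+0) = 8.520000; V(2,+1) = 0.000000; V(2,+2) = 0.000000
Backward induction: V(k, j) = exp(-r*dt) * [p_u * V(k+1, j+1) + p_m * V(k+1, j) + p_d * V(k+1, j-1)]
  V(1,-1) = exp(-r*dt) * [p_u*8.520000 + p_m*24.214873 + p_d*35.217764] = 22.383553
  V(1,+0) = exp(-r*dt) * [p_u*0.000000 + p_m*8.520000 + p_d*24.214873] = 9.110667
  V(1,+1) = exp(-r*dt) * [p_u*0.000000 + p_m*0.000000 + p_d*8.520000] = 1.267114
  V(0,+0) = exp(-r*dt) * [p_u*1.267114 + p_m*9.110667 + p_d*22.383553] = 9.441493


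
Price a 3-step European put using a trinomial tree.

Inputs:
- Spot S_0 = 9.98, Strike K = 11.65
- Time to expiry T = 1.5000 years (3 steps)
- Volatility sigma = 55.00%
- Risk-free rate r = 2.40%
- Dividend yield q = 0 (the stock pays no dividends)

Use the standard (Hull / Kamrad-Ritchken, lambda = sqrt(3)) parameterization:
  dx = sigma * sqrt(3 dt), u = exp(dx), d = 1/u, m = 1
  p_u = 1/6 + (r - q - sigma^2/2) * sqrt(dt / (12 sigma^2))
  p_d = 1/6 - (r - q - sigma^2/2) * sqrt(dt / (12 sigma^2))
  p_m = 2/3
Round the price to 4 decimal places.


Answer: Price = V(0,0) = 3.4476

Derivation:
dt = T/N = 0.500000; dx = sigma*sqrt(3*dt) = 0.673610
u = exp(dx) = 1.961304; d = 1/u = 0.509865
p_u = 0.119440, p_m = 0.666667, p_d = 0.213894
Discount per step: exp(-r*dt) = 0.988072
Stock lattice S(k, j) with j the centered position index:
  k=0: S(0,+0) = 9.9800
  k=1: S(1,-1) = 5.0885; S(1,+0) = 9.9800; S(1,+1) = 19.5738
  k=2: S(2,-2) = 2.5944; S(2,-1) = 5.0885; S(2,+0) = 9.9800; S(2,+1) = 19.5738; S(2,+2) = 38.3902
  k=3: S(3,-3) = 1.3228; S(3,-2) = 2.5944; S(3,-1) = 5.0885; S(3,+0) = 9.9800; S(3,+1) = 19.5738; S(3,+2) = 38.3902; S(3,+3) = 75.2949
Terminal payoffs V(N, j) = max(K - S_T, 0):
  V(3,-3) = 10.327196; V(3,-2) = 9.055578; V(3,-1) = 6.561549; V(3,+0) = 1.670000; V(3,+1) = 0.000000; V(3,+2) = 0.000000; V(3,+3) = 0.000000
Backward induction: V(k, j) = exp(-r*dt) * [p_u * V(k+1, j+1) + p_m * V(k+1, j) + p_d * V(k+1, j-1)]
  V(2,-2) = exp(-r*dt) * [p_u*6.561549 + p_m*9.055578 + p_d*10.327196] = 8.921974
  V(2,-1) = exp(-r*dt) * [p_u*1.670000 + p_m*6.561549 + p_d*9.055578] = 6.433098
  V(2,+0) = exp(-r*dt) * [p_u*0.000000 + p_m*1.670000 + p_d*6.561549] = 2.486785
  V(2,+1) = exp(-r*dt) * [p_u*0.000000 + p_m*0.000000 + p_d*1.670000] = 0.352941
  V(2,+2) = exp(-r*dt) * [p_u*0.000000 + p_m*0.000000 + p_d*0.000000] = 0.000000
  V(1,-1) = exp(-r*dt) * [p_u*2.486785 + p_m*6.433098 + p_d*8.921974] = 6.416643
  V(1,+0) = exp(-r*dt) * [p_u*0.352941 + p_m*2.486785 + p_d*6.433098] = 3.039319
  V(1,+1) = exp(-r*dt) * [p_u*0.000000 + p_m*0.352941 + p_d*2.486785] = 0.758050
  V(0,+0) = exp(-r*dt) * [p_u*0.758050 + p_m*3.039319 + p_d*6.416643] = 3.447612


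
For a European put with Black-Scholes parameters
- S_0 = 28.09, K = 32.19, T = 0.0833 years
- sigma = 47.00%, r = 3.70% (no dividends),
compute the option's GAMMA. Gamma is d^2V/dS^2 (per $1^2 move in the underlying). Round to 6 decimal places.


d1 = -0.9138183502; d2 = -1.0494685253
phi(d1) = 0.2627714800; exp(-qT) = 1.0000000000; exp(-rT) = 0.9969226448
Gamma = exp(-qT) * phi(d1) / (S * sigma * sqrt(T)) = 1.0000000000 * 0.2627714800 / (28.0900 * 0.4700 * 0.2886173938) = 0.068961

Answer: Gamma = 0.068961


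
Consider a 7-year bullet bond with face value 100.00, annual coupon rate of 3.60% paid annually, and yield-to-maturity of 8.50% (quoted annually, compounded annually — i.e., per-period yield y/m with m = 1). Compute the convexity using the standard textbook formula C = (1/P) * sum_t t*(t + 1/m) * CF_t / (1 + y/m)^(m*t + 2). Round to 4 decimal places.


Answer: Convexity = 40.2819

Derivation:
Coupon per period c = face * coupon_rate / m = 3.600000
Periods per year m = 1; per-period yield y/m = 0.085000
Number of cashflows N = 7
Cashflows (t years, CF_t, discount factor 1/(1+y/m)^(m*t), PV):
  t = 1.0000: CF_t = 3.600000, DF = 0.921659, PV = 3.317972
  t = 2.0000: CF_t = 3.600000, DF = 0.849455, PV = 3.058039
  t = 3.0000: CF_t = 3.600000, DF = 0.782908, PV = 2.818469
  t = 4.0000: CF_t = 3.600000, DF = 0.721574, PV = 2.597667
  t = 5.0000: CF_t = 3.600000, DF = 0.665045, PV = 2.394164
  t = 6.0000: CF_t = 3.600000, DF = 0.612945, PV = 2.206602
  t = 7.0000: CF_t = 103.600000, DF = 0.564926, PV = 58.526370
Price P = sum_t PV_t = 74.919284
Convexity numerator sum_t t*(t + 1/m) * CF_t / (1+y/m)^(m*t + 2):
  t = 1.0000: term = 5.636938
  t = 2.0000: term = 15.586005
  t = 3.0000: term = 28.729962
  t = 4.0000: term = 44.132047
  t = 5.0000: term = 61.012046
  t = 6.0000: term = 78.725220
  t = 7.0000: term = 2784.069924
Convexity = (1/P) * sum = 3017.892142 / 74.919284 = 40.281914


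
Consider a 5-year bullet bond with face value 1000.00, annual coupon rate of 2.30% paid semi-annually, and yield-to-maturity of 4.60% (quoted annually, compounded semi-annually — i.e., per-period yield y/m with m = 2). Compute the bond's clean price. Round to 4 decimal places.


Answer: Price = 898.3031

Derivation:
Coupon per period c = face * coupon_rate / m = 11.500000
Periods per year m = 2; per-period yield y/m = 0.023000
Number of cashflows N = 10
Cashflows (t years, CF_t, discount factor 1/(1+y/m)^(m*t), PV):
  t = 0.5000: CF_t = 11.500000, DF = 0.977517, PV = 11.241447
  t = 1.0000: CF_t = 11.500000, DF = 0.955540, PV = 10.988706
  t = 1.5000: CF_t = 11.500000, DF = 0.934056, PV = 10.741649
  t = 2.0000: CF_t = 11.500000, DF = 0.913056, PV = 10.500145
  t = 2.5000: CF_t = 11.500000, DF = 0.892528, PV = 10.264072
  t = 3.0000: CF_t = 11.500000, DF = 0.872461, PV = 10.033306
  t = 3.5000: CF_t = 11.500000, DF = 0.852846, PV = 9.807728
  t = 4.0000: CF_t = 11.500000, DF = 0.833671, PV = 9.587222
  t = 4.5000: CF_t = 11.500000, DF = 0.814928, PV = 9.371673
  t = 5.0000: CF_t = 1011.500000, DF = 0.796606, PV = 805.767135
Price P = sum_t PV_t = 898.303082


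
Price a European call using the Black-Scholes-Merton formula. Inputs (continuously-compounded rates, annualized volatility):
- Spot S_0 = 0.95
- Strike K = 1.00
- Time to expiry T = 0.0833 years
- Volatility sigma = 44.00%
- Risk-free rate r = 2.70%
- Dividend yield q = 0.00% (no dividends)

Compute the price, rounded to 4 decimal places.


d1 = (ln(S/K) + (r - q + 0.5*sigma^2) * T) / (sigma * sqrt(T)) = -0.32270431
d2 = d1 - sigma * sqrt(T) = -0.44969597
exp(-rT) = 0.99775343; exp(-qT) = 1.00000000
C = S_0 * exp(-qT) * N(d1) - K * exp(-rT) * N(d2)
N(d1) = 0.37345959; N(d2) = 0.32646484
C = 0.9500 * 1.00000000 * 0.37345959 - 1.0000 * 0.99775343 * 0.32646484 = 0.0291

Answer: Price = 0.0291


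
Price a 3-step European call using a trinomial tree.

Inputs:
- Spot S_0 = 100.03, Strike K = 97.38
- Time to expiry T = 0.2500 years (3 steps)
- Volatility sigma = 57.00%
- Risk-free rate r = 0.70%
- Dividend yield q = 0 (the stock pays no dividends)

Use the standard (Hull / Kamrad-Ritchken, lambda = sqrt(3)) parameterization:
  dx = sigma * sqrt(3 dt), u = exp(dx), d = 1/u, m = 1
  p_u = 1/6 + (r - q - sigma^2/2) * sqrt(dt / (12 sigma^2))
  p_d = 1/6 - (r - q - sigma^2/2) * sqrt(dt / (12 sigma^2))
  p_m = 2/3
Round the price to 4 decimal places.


dt = T/N = 0.083333; dx = sigma*sqrt(3*dt) = 0.285000
u = exp(dx) = 1.329762; d = 1/u = 0.752014
p_u = 0.143940, p_m = 0.666667, p_d = 0.189393
Discount per step: exp(-r*dt) = 0.999417
Stock lattice S(k, j) with j the centered position index:
  k=0: S(0,+0) = 100.0300
  k=1: S(1,-1) = 75.2240; S(1,+0) = 100.0300; S(1,+1) = 133.0161
  k=2: S(2,-2) = 56.5695; S(2,-1) = 75.2240; S(2,+0) = 100.0300; S(2,+1) = 133.0161; S(2,+2) = 176.8798
  k=3: S(3,-3) = 42.5411; S(3,-2) = 56.5695; S(3,-1) = 75.2240; S(3,+0) = 100.0300; S(3,+1) = 133.0161; S(3,+2) = 176.8798; S(3,+3) = 235.2080
Terminal payoffs V(N, j) = max(S_T - K, 0):
  V(3,-3) = 0.000000; V(3,-2) = 0.000000; V(3,-1) = 0.000000; V(3,+0) = 2.650000; V(3,+1) = 35.636096; V(3,+2) = 79.499753; V(3,+3) = 137.827979
Backward induction: V(k, j) = exp(-r*dt) * [p_u * V(k+1, j+1) + p_m * V(k+1, j) + p_d * V(k+1, j-1)]
  V(2,-2) = exp(-r*dt) * [p_u*0.000000 + p_m*0.000000 + p_d*0.000000] = 0.000000
  V(2,-1) = exp(-r*dt) * [p_u*2.650000 + p_m*0.000000 + p_d*0.000000] = 0.381219
  V(2,+0) = exp(-r*dt) * [p_u*35.636096 + p_m*2.650000 + p_d*0.000000] = 6.892107
  V(2,+1) = exp(-r*dt) * [p_u*79.499753 + p_m*35.636096 + p_d*2.650000] = 35.681668
  V(2,+2) = exp(-r*dt) * [p_u*137.827979 + p_m*79.499753 + p_d*35.636096] = 79.541627
  V(1,-1) = exp(-r*dt) * [p_u*6.892107 + p_m*0.381219 + p_d*0.000000] = 1.245469
  V(1,+0) = exp(-r*dt) * [p_u*35.681668 + p_m*6.892107 + p_d*0.381219] = 9.797243
  V(1,+1) = exp(-r*dt) * [p_u*79.541627 + p_m*35.681668 + p_d*6.892107] = 36.521014
  V(0,+0) = exp(-r*dt) * [p_u*36.521014 + p_m*9.797243 + p_d*1.245469] = 12.017203

Answer: Price = V(0,0) = 12.0172


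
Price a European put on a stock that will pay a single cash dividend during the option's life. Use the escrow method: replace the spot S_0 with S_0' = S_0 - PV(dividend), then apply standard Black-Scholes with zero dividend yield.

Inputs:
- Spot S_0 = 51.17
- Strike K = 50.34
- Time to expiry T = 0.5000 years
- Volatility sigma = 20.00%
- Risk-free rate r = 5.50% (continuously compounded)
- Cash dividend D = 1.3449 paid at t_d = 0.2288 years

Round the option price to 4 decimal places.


PV(D) = D * exp(-r * t_d) = 1.3449 * 0.98749485 = 1.32808182
S_0' = S_0 - PV(D) = 51.1700 - 1.32808182 = 49.84191818
d1 = (ln(S_0'/K) + (r + sigma^2/2)*T) / (sigma*sqrt(T)) = 0.19485297
d2 = d1 - sigma*sqrt(T) = 0.05343161
exp(-rT) = 0.97287468
N(-d1) = 0.42275403; N(-d2) = 0.47869401
P = K * exp(-rT) * N(-d2) - S_0' * N(-d1) = 50.3400 * 0.97287468 * 0.47869401 - 49.84191818 * 0.42275403 = 2.3729

Answer: Price = 2.3729


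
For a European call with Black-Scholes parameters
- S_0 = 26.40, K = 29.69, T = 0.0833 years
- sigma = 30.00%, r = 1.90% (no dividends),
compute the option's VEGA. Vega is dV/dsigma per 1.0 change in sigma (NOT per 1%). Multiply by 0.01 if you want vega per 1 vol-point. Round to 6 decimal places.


d1 = -1.2948524129; d2 = -1.3814376310
phi(d1) = 0.1725169272; exp(-qT) = 1.0000000000; exp(-rT) = 0.9984185518
Vega = S * exp(-qT) * phi(d1) * sqrt(T) = 26.4000 * 1.0000000000 * 0.1725169272 * 0.2886173938 = 1.314493

Answer: Vega = 1.314493


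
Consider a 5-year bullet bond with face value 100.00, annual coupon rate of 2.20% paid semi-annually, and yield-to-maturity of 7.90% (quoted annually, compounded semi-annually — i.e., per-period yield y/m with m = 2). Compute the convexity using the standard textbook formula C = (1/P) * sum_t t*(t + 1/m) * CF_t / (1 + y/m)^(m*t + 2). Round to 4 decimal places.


Coupon per period c = face * coupon_rate / m = 1.100000
Periods per year m = 2; per-period yield y/m = 0.039500
Number of cashflows N = 10
Cashflows (t years, CF_t, discount factor 1/(1+y/m)^(m*t), PV):
  t = 0.5000: CF_t = 1.100000, DF = 0.962001, PV = 1.058201
  t = 1.0000: CF_t = 1.100000, DF = 0.925446, PV = 1.017990
  t = 1.5000: CF_t = 1.100000, DF = 0.890280, PV = 0.979308
  t = 2.0000: CF_t = 1.100000, DF = 0.856450, PV = 0.942095
  t = 2.5000: CF_t = 1.100000, DF = 0.823906, PV = 0.906296
  t = 3.0000: CF_t = 1.100000, DF = 0.792598, PV = 0.871858
  t = 3.5000: CF_t = 1.100000, DF = 0.762480, PV = 0.838728
  t = 4.0000: CF_t = 1.100000, DF = 0.733507, PV = 0.806857
  t = 4.5000: CF_t = 1.100000, DF = 0.705634, PV = 0.776198
  t = 5.0000: CF_t = 101.100000, DF = 0.678821, PV = 68.628771
Price P = sum_t PV_t = 76.826302
Convexity numerator sum_t t*(t + 1/m) * CF_t / (1+y/m)^(m*t + 2):
  t = 0.5000: term = 0.489654
  t = 1.0000: term = 1.413143
  t = 1.5000: term = 2.718889
  t = 2.0000: term = 4.359290
  t = 2.5000: term = 6.290461
  t = 3.0000: term = 8.472002
  t = 3.5000: term = 10.866765
  t = 4.0000: term = 13.440649
  t = 4.5000: term = 16.162397
  t = 5.0000: term = 1746.585802
Convexity = (1/P) * sum = 1810.799051 / 76.826302 = 23.570040

Answer: Convexity = 23.5700


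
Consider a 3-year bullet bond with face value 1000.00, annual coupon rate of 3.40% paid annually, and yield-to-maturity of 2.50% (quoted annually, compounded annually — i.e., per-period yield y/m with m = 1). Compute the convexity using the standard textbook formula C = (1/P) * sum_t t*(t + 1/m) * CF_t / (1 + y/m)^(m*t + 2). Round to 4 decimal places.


Coupon per period c = face * coupon_rate / m = 34.000000
Periods per year m = 1; per-period yield y/m = 0.025000
Number of cashflows N = 3
Cashflows (t years, CF_t, discount factor 1/(1+y/m)^(m*t), PV):
  t = 1.0000: CF_t = 34.000000, DF = 0.975610, PV = 33.170732
  t = 2.0000: CF_t = 34.000000, DF = 0.951814, PV = 32.361689
  t = 3.0000: CF_t = 1034.000000, DF = 0.928599, PV = 960.171791
Price P = sum_t PV_t = 1025.704212
Convexity numerator sum_t t*(t + 1/m) * CF_t / (1+y/m)^(m*t + 2):
  t = 1.0000: term = 63.144760
  t = 2.0000: term = 184.813932
  t = 3.0000: term = 10966.864001
Convexity = (1/P) * sum = 11214.822692 / 1025.704212 = 10.933779

Answer: Convexity = 10.9338


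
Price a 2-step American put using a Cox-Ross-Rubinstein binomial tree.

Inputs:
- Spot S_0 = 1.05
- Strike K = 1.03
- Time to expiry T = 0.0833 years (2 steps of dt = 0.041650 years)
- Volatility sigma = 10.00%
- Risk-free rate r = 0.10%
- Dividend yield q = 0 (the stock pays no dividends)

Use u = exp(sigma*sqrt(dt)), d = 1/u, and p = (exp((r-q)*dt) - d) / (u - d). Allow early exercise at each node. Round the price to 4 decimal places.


dt = T/N = 0.041650
u = exp(sigma*sqrt(dt)) = 1.020618; d = 1/u = 0.979799
p = (exp((r-q)*dt) - d) / (u - d) = 0.495918
Discount per step: exp(-r*dt) = 0.999958
Stock lattice S(k, i) with i counting down-moves:
  k=0: S(0,0) = 1.0500
  k=1: S(1,0) = 1.0716; S(1,1) = 1.0288
  k=2: S(2,0) = 1.0937; S(2,1) = 1.0500; S(2,2) = 1.0080
Terminal payoffs V(N, i) = max(K - S_T, 0):
  V(2,0) = 0.000000; V(2,1) = 0.000000; V(2,2) = 0.021995
Backward induction: V(k, i) = exp(-r*dt) * [p * V(k+1, i) + (1-p) * V(k+1, i+1)]; then take max(V_cont, immediate exercise) for American.
  V(1,0) = exp(-r*dt) * [p*0.000000 + (1-p)*0.000000] = 0.000000; exercise = 0.000000; V(1,0) = max -> 0.000000
  V(1,1) = exp(-r*dt) * [p*0.000000 + (1-p)*0.021995] = 0.011087; exercise = 0.001212; V(1,1) = max -> 0.011087
  V(0,0) = exp(-r*dt) * [p*0.000000 + (1-p)*0.011087] = 0.005588; exercise = 0.000000; V(0,0) = max -> 0.005588

Answer: Price = V(0,0) = 0.0056


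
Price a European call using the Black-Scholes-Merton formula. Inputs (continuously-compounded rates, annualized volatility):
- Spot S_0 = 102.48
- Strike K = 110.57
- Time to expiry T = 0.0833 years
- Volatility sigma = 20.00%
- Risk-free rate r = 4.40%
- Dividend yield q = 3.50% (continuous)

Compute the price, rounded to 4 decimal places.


Answer: Price = 0.2768

Derivation:
d1 = (ln(S/K) + (r - q + 0.5*sigma^2) * T) / (sigma * sqrt(T)) = -1.27444583
d2 = d1 - sigma * sqrt(T) = -1.33216931
exp(-rT) = 0.99634151; exp(-qT) = 0.99708875
C = S_0 * exp(-qT) * N(d1) - K * exp(-rT) * N(d2)
N(d1) = 0.10125273; N(d2) = 0.09140228
C = 102.4800 * 0.99708875 * 0.10125273 - 110.5700 * 0.99634151 * 0.09140228 = 0.2768


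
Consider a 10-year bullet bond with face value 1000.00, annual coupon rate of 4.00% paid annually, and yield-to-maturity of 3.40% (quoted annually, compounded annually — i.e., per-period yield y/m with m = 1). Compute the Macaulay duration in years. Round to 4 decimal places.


Answer: Macaulay duration = 8.4796 years

Derivation:
Coupon per period c = face * coupon_rate / m = 40.000000
Periods per year m = 1; per-period yield y/m = 0.034000
Number of cashflows N = 10
Cashflows (t years, CF_t, discount factor 1/(1+y/m)^(m*t), PV):
  t = 1.0000: CF_t = 40.000000, DF = 0.967118, PV = 38.684720
  t = 2.0000: CF_t = 40.000000, DF = 0.935317, PV = 37.412688
  t = 3.0000: CF_t = 40.000000, DF = 0.904562, PV = 36.182484
  t = 4.0000: CF_t = 40.000000, DF = 0.874818, PV = 34.992731
  t = 5.0000: CF_t = 40.000000, DF = 0.846052, PV = 33.842099
  t = 6.0000: CF_t = 40.000000, DF = 0.818233, PV = 32.729303
  t = 7.0000: CF_t = 40.000000, DF = 0.791327, PV = 31.653098
  t = 8.0000: CF_t = 40.000000, DF = 0.765307, PV = 30.612280
  t = 9.0000: CF_t = 40.000000, DF = 0.740142, PV = 29.605687
  t = 10.0000: CF_t = 1040.000000, DF = 0.715805, PV = 744.437002
Price P = sum_t PV_t = 1050.152092
Macaulay numerator sum_t t * PV_t:
  t * PV_t at t = 1.0000: 38.684720
  t * PV_t at t = 2.0000: 74.825376
  t * PV_t at t = 3.0000: 108.547451
  t * PV_t at t = 4.0000: 139.970923
  t * PV_t at t = 5.0000: 169.210497
  t * PV_t at t = 6.0000: 196.375819
  t * PV_t at t = 7.0000: 221.571685
  t * PV_t at t = 8.0000: 244.898242
  t * PV_t at t = 9.0000: 266.451182
  t * PV_t at t = 10.0000: 7444.370024
Macaulay duration D = (sum_t t * PV_t) / P = 8904.905921 / 1050.152092 = 8.479635


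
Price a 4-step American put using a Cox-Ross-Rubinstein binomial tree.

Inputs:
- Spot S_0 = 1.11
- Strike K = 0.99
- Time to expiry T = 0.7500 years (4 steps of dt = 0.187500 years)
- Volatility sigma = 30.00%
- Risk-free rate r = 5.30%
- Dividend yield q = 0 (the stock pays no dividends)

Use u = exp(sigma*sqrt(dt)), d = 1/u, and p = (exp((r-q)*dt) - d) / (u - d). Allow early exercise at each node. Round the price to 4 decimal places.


dt = T/N = 0.187500
u = exp(sigma*sqrt(dt)) = 1.138719; d = 1/u = 0.878180
p = (exp((r-q)*dt) - d) / (u - d) = 0.505902
Discount per step: exp(-r*dt) = 0.990112
Stock lattice S(k, i) with i counting down-moves:
  k=0: S(0,0) = 1.1100
  k=1: S(1,0) = 1.2640; S(1,1) = 0.9748
  k=2: S(2,0) = 1.4393; S(2,1) = 1.1100; S(2,2) = 0.8560
  k=3: S(3,0) = 1.6390; S(3,1) = 1.2640; S(3,2) = 0.9748; S(3,3) = 0.7518
  k=4: S(4,0) = 1.8663; S(4,1) = 1.4393; S(4,2) = 1.1100; S(4,3) = 0.8560; S(4,4) = 0.6602
Terminal payoffs V(N, i) = max(K - S_T, 0):
  V(4,0) = 0.000000; V(4,1) = 0.000000; V(4,2) = 0.000000; V(4,3) = 0.133968; V(4,4) = 0.329828
Backward induction: V(k, i) = exp(-r*dt) * [p * V(k+1, i) + (1-p) * V(k+1, i+1)]; then take max(V_cont, immediate exercise) for American.
  V(3,0) = exp(-r*dt) * [p*0.000000 + (1-p)*0.000000] = 0.000000; exercise = 0.000000; V(3,0) = max -> 0.000000
  V(3,1) = exp(-r*dt) * [p*0.000000 + (1-p)*0.000000] = 0.000000; exercise = 0.000000; V(3,1) = max -> 0.000000
  V(3,2) = exp(-r*dt) * [p*0.000000 + (1-p)*0.133968] = 0.065539; exercise = 0.015220; V(3,2) = max -> 0.065539
  V(3,3) = exp(-r*dt) * [p*0.133968 + (1-p)*0.329828] = 0.228461; exercise = 0.238250; V(3,3) = max -> 0.238250
  V(2,0) = exp(-r*dt) * [p*0.000000 + (1-p)*0.000000] = 0.000000; exercise = 0.000000; V(2,0) = max -> 0.000000
  V(2,1) = exp(-r*dt) * [p*0.000000 + (1-p)*0.065539] = 0.032062; exercise = 0.000000; V(2,1) = max -> 0.032062
  V(2,2) = exp(-r*dt) * [p*0.065539 + (1-p)*0.238250] = 0.149383; exercise = 0.133968; V(2,2) = max -> 0.149383
  V(1,0) = exp(-r*dt) * [p*0.000000 + (1-p)*0.032062] = 0.015685; exercise = 0.000000; V(1,0) = max -> 0.015685
  V(1,1) = exp(-r*dt) * [p*0.032062 + (1-p)*0.149383] = 0.089140; exercise = 0.015220; V(1,1) = max -> 0.089140
  V(0,0) = exp(-r*dt) * [p*0.015685 + (1-p)*0.089140] = 0.051465; exercise = 0.000000; V(0,0) = max -> 0.051465

Answer: Price = V(0,0) = 0.0515


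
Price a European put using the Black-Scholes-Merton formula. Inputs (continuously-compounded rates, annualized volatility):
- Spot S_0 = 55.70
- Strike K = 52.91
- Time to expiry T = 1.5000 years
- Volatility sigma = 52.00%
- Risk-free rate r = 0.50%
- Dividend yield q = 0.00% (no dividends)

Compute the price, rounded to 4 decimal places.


d1 = (ln(S/K) + (r - q + 0.5*sigma^2) * T) / (sigma * sqrt(T)) = 0.41089843
d2 = d1 - sigma * sqrt(T) = -0.22596890
exp(-rT) = 0.99252805; exp(-qT) = 1.00000000
P = K * exp(-rT) * N(-d2) - S_0 * exp(-qT) * N(-d1)
N(-d1) = 0.34057351; N(-d2) = 0.58938720
P = 52.9100 * 0.99252805 * 0.58938720 - 55.7000 * 1.00000000 * 0.34057351 = 11.9815

Answer: Price = 11.9815


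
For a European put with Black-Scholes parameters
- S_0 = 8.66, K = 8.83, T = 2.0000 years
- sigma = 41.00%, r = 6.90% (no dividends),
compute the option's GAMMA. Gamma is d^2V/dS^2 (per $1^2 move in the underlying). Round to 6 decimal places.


Answer: Gamma = 0.070310

Derivation:
d1 = 0.4943878619; d2 = -0.0854396986
phi(d1) = 0.3530490739; exp(-qT) = 1.0000000000; exp(-rT) = 0.8710986917
Gamma = exp(-qT) * phi(d1) / (S * sigma * sqrt(T)) = 1.0000000000 * 0.3530490739 / (8.6600 * 0.4100 * 1.4142135624) = 0.070310


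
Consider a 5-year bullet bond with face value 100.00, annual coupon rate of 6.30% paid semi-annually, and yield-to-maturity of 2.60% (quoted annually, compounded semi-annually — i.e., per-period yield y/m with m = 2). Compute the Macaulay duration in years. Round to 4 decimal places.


Coupon per period c = face * coupon_rate / m = 3.150000
Periods per year m = 2; per-period yield y/m = 0.013000
Number of cashflows N = 10
Cashflows (t years, CF_t, discount factor 1/(1+y/m)^(m*t), PV):
  t = 0.5000: CF_t = 3.150000, DF = 0.987167, PV = 3.109576
  t = 1.0000: CF_t = 3.150000, DF = 0.974498, PV = 3.069670
  t = 1.5000: CF_t = 3.150000, DF = 0.961992, PV = 3.030276
  t = 2.0000: CF_t = 3.150000, DF = 0.949647, PV = 2.991388
  t = 2.5000: CF_t = 3.150000, DF = 0.937460, PV = 2.952999
  t = 3.0000: CF_t = 3.150000, DF = 0.925429, PV = 2.915103
  t = 3.5000: CF_t = 3.150000, DF = 0.913553, PV = 2.877693
  t = 4.0000: CF_t = 3.150000, DF = 0.901829, PV = 2.840763
  t = 4.5000: CF_t = 3.150000, DF = 0.890256, PV = 2.804307
  t = 5.0000: CF_t = 103.150000, DF = 0.878831, PV = 90.651455
Price P = sum_t PV_t = 117.243229
Macaulay numerator sum_t t * PV_t:
  t * PV_t at t = 0.5000: 1.554788
  t * PV_t at t = 1.0000: 3.069670
  t * PV_t at t = 1.5000: 4.545414
  t * PV_t at t = 2.0000: 5.982776
  t * PV_t at t = 2.5000: 7.382498
  t * PV_t at t = 3.0000: 8.745309
  t * PV_t at t = 3.5000: 10.071925
  t * PV_t at t = 4.0000: 11.363052
  t * PV_t at t = 4.5000: 12.619381
  t * PV_t at t = 5.0000: 453.257275
Macaulay duration D = (sum_t t * PV_t) / P = 518.592087 / 117.243229 = 4.423216

Answer: Macaulay duration = 4.4232 years


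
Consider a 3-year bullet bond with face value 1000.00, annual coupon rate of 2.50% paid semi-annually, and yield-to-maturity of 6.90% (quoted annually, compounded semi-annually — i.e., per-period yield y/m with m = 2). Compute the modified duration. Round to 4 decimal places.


Answer: Modified duration = 2.8050

Derivation:
Coupon per period c = face * coupon_rate / m = 12.500000
Periods per year m = 2; per-period yield y/m = 0.034500
Number of cashflows N = 6
Cashflows (t years, CF_t, discount factor 1/(1+y/m)^(m*t), PV):
  t = 0.5000: CF_t = 12.500000, DF = 0.966651, PV = 12.083132
  t = 1.0000: CF_t = 12.500000, DF = 0.934413, PV = 11.680166
  t = 1.5000: CF_t = 12.500000, DF = 0.903251, PV = 11.290639
  t = 2.0000: CF_t = 12.500000, DF = 0.873128, PV = 10.914103
  t = 2.5000: CF_t = 12.500000, DF = 0.844010, PV = 10.550123
  t = 3.0000: CF_t = 1012.500000, DF = 0.815863, PV = 826.060892
Price P = sum_t PV_t = 882.579055
First compute Macaulay numerator sum_t t * PV_t:
  t * PV_t at t = 0.5000: 6.041566
  t * PV_t at t = 1.0000: 11.680166
  t * PV_t at t = 1.5000: 16.935959
  t * PV_t at t = 2.0000: 21.828205
  t * PV_t at t = 2.5000: 26.375308
  t * PV_t at t = 3.0000: 2478.182676
Macaulay duration D = 2561.043880 / 882.579055 = 2.901773
Modified duration = D / (1 + y/m) = 2.901773 / (1 + 0.034500) = 2.805000


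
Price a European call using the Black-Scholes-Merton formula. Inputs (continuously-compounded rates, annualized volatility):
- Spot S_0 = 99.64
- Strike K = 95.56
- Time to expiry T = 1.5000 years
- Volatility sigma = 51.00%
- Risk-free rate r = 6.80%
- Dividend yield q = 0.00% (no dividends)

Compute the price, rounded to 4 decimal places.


d1 = (ln(S/K) + (r - q + 0.5*sigma^2) * T) / (sigma * sqrt(T)) = 0.54254496
d2 = d1 - sigma * sqrt(T) = -0.08207493
exp(-rT) = 0.90302955; exp(-qT) = 1.00000000
C = S_0 * exp(-qT) * N(d1) - K * exp(-rT) * N(d2)
N(d1) = 0.70627843; N(d2) = 0.46729357
C = 99.6400 * 1.00000000 * 0.70627843 - 95.5600 * 0.90302955 * 0.46729357 = 30.0492

Answer: Price = 30.0492


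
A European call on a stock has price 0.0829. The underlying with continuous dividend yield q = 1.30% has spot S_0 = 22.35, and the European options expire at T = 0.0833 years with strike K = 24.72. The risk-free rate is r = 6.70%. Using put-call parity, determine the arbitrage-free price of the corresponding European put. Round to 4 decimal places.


Put-call parity: C - P = S_0 * exp(-qT) - K * exp(-rT).
S_0 * exp(-qT) = 22.3500 * 0.99891769 = 22.32581028
K * exp(-rT) = 24.7200 * 0.99443445 = 24.58241949
P = C - S*exp(-qT) + K*exp(-rT)
P = 0.0829 - 22.32581028 + 24.58241949 = 2.3395

Answer: Put price = 2.3395


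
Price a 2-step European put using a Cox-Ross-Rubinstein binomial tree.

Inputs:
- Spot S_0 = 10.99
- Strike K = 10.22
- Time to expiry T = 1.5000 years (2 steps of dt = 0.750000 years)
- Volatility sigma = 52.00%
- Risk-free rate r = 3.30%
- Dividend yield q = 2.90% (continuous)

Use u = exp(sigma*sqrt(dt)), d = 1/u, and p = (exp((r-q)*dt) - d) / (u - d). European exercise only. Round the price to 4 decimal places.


Answer: Price = V(0,0) = 2.0212

Derivation:
dt = T/N = 0.750000
u = exp(sigma*sqrt(dt)) = 1.568835; d = 1/u = 0.637416
p = (exp((r-q)*dt) - d) / (u - d) = 0.392507
Discount per step: exp(-r*dt) = 0.975554
Stock lattice S(k, i) with i counting down-moves:
  k=0: S(0,0) = 10.9900
  k=1: S(1,0) = 17.2415; S(1,1) = 7.0052
  k=2: S(2,0) = 27.0491; S(2,1) = 10.9900; S(2,2) = 4.4652
Terminal payoffs V(N, i) = max(K - S_T, 0):
  V(2,0) = 0.000000; V(2,1) = 0.000000; V(2,2) = 5.754776
Backward induction: V(k, i) = exp(-r*dt) * [p * V(k+1, i) + (1-p) * V(k+1, i+1)].
  V(1,0) = exp(-r*dt) * [p*0.000000 + (1-p)*0.000000] = 0.000000
  V(1,1) = exp(-r*dt) * [p*0.000000 + (1-p)*5.754776] = 3.410521
  V(0,0) = exp(-r*dt) * [p*0.000000 + (1-p)*3.410521] = 2.021217


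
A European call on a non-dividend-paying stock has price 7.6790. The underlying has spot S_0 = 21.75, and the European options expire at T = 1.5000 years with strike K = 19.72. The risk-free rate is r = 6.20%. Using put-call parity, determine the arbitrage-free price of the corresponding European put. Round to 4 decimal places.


Put-call parity: C - P = S_0 * exp(-qT) - K * exp(-rT).
S_0 * exp(-qT) = 21.7500 * 1.00000000 = 21.75000000
K * exp(-rT) = 19.7200 * 0.91119350 = 17.96873583
P = C - S*exp(-qT) + K*exp(-rT)
P = 7.6790 - 21.75000000 + 17.96873583 = 3.8977

Answer: Put price = 3.8977


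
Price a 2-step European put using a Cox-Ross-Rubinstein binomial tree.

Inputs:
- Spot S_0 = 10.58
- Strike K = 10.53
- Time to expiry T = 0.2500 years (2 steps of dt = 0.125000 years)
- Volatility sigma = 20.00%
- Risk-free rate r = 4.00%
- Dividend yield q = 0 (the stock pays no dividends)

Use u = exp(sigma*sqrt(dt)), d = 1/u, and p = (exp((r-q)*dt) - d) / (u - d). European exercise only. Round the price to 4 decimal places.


Answer: Price = V(0,0) = 0.3098

Derivation:
dt = T/N = 0.125000
u = exp(sigma*sqrt(dt)) = 1.073271; d = 1/u = 0.931731
p = (exp((r-q)*dt) - d) / (u - d) = 0.517744
Discount per step: exp(-r*dt) = 0.995012
Stock lattice S(k, i) with i counting down-moves:
  k=0: S(0,0) = 10.5800
  k=1: S(1,0) = 11.3552; S(1,1) = 9.8577
  k=2: S(2,0) = 12.1872; S(2,1) = 10.5800; S(2,2) = 9.1847
Terminal payoffs V(N, i) = max(K - S_T, 0):
  V(2,0) = 0.000000; V(2,1) = 0.000000; V(2,2) = 1.345254
Backward induction: V(k, i) = exp(-r*dt) * [p * V(k+1, i) + (1-p) * V(k+1, i+1)].
  V(1,0) = exp(-r*dt) * [p*0.000000 + (1-p)*0.000000] = 0.000000
  V(1,1) = exp(-r*dt) * [p*0.000000 + (1-p)*1.345254] = 0.645521
  V(0,0) = exp(-r*dt) * [p*0.000000 + (1-p)*0.645521] = 0.309754


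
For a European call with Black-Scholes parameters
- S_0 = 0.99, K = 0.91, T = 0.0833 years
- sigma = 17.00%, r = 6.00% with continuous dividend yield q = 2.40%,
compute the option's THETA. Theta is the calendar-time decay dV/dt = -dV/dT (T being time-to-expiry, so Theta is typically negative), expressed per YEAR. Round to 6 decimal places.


Answer: Theta = -0.052154

Derivation:
d1 = 1.8029737337; d2 = 1.7539087768
phi(d1) = 0.0785283419; exp(-qT) = 0.9980027971; exp(-rT) = 0.9950144692
Theta = -S*exp(-qT)*phi(d1)*sigma/(2*sqrt(T)) - r*K*exp(-rT)*N(d2) + q*S*exp(-qT)*N(d1)
N(d1) = 0.9643038301; N(d2) = 0.9602769303; sqrt(T) = 0.2886173938
Term 1 = -0.9900 * 0.9980027971 * 0.0785283419 * 0.1700 / (2 * 0.2886173938) = -0.0228501895
Term 2 = -0.0600 * 0.9100 * 0.9950144692 * 0.9602769303 = -0.0521697234
Term 3 = 0.0240 * 0.9900 * 0.9980027971 * 0.9643038301 = 0.0228660994
Theta = -0.0228501895 + (-0.0521697234) + (0.0228660994) = -0.052154


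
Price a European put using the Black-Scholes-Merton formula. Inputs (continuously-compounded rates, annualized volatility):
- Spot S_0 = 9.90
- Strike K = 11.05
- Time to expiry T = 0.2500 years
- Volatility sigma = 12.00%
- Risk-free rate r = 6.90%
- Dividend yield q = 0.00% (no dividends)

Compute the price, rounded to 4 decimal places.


d1 = (ln(S/K) + (r - q + 0.5*sigma^2) * T) / (sigma * sqrt(T)) = -1.51409451
d2 = d1 - sigma * sqrt(T) = -1.57409451
exp(-rT) = 0.98289793; exp(-qT) = 1.00000000
P = K * exp(-rT) * N(-d2) - S_0 * exp(-qT) * N(-d1)
N(-d1) = 0.93499907; N(-d2) = 0.94226720
P = 11.0500 * 0.98289793 * 0.94226720 - 9.9000 * 1.00000000 * 0.93499907 = 0.9775

Answer: Price = 0.9775
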